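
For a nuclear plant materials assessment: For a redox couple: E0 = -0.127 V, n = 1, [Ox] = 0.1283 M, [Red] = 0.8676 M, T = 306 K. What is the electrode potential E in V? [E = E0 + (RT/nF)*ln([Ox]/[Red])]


Apply the Nernst equation: E = E0 + (RT/nF)*ln([Ox]/[Red])
Step 1: RT/nF = 8.314*306/(1*96485) = 0.02636766 V
Step 2: [Ox]/[Red] = 0.1283/0.8676 = 0.147879
Step 3: ln(0.147879) = -1.911361
Step 4: correction = 0.02636766 * -1.911361 = -0.05 V
E = -0.127 + -0.05 = -0.177 V

-0.177 V


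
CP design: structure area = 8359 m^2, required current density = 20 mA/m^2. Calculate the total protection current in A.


I = area * current density, then convert mA → A (÷1000)
I = 8359 * 20 / 1000 = 167.18 A

167.18 A


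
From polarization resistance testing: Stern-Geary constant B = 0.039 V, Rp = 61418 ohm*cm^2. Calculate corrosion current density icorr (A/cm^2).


Apply the Stern-Geary relation: icorr = B / Rp
icorr = 0.039 / 61418 = 6.35×10^-7 A/cm^2

6.35×10^-7 A/cm^2


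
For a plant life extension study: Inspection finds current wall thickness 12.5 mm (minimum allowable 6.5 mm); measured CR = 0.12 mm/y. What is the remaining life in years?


Apply the remaining-life relation: RL = (t_current − t_min) / CR
RL = (12.5 − 6.5) / 0.12 = 6.0 / 0.12 = 50.0 years

50.0 years


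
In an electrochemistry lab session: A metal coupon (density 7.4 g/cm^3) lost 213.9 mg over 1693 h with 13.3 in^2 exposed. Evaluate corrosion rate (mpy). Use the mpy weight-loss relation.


Apply the mpy weight-loss relation: CR = 534 * W / (D * A * T)
Numerator: 534 * 213.9 = 114222.6
Denominator: 7.4 * 13.3 * 1693 = 166625.06
CR = 114222.6 / 166625.06 = 0.686 mpy

0.686 mpy


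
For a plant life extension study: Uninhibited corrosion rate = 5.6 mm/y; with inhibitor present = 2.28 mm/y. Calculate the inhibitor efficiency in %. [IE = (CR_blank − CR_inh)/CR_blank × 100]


Apply the inhibitor-efficiency definition: IE = (CR_blank − CR_inh)/CR_blank × 100
IE = (5.6 − 2.28) / 5.6 × 100
IE = 3.32 / 5.6 × 100 = 59.3 %

59.3 %


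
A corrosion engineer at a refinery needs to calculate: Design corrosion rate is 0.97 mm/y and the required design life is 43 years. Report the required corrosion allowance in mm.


Corrosion allowance = CR × design life
CA = 0.97 * 43 = 41.71 mm

41.71 mm


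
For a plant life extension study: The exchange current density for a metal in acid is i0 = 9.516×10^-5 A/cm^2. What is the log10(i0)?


i0 = 9.516×10^-5 A/cm^2
log10(i0) = -4.022

-4.022


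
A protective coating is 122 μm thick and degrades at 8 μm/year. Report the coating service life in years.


Service life = thickness / degradation rate
Life = 122 / 8 = 15.3 years

15.3 years


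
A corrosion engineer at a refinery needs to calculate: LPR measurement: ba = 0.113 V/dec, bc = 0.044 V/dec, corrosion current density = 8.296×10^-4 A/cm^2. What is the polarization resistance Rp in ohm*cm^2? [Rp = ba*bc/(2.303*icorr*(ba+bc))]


Apply the Stern-Geary equation: Rp = ba*bc / (2.303*icorr*(ba+bc))
ba*bc = 0.113*0.044 = 0.004972
ba+bc = 0.157; 2.303*icorr*(ba+bc) = 2.303*8.296×10^-4*0.157 = 2.999593×10^-4
Rp = 0.004972 / 2.999593×10^-4 = 16.58 ohm*cm^2

16.58 ohm*cm^2


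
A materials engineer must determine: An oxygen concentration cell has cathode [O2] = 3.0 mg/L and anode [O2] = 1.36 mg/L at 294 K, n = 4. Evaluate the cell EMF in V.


Apply the Nernst concentration-cell relation: E = (RT/nF)*ln(C_cathode/C_anode)
RT/nF = 8.314*294/(4*96485) = 0.00633341 V
ln(3.0/1.36) = 0.79113
E = 0.00633341 * 0.79113 = 0.00501 V

0.00501 V


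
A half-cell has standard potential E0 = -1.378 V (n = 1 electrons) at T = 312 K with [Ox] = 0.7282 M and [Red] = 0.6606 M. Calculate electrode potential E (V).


Apply the Nernst equation: E = E0 + (RT/nF)*ln([Ox]/[Red])
Step 1: RT/nF = 8.314*312/(1*96485) = 0.02688468 V
Step 2: [Ox]/[Red] = 0.7282/0.6606 = 1.102331
Step 3: ln(1.102331) = 0.097427
Step 4: correction = 0.02688468 * 0.097427 = 0.0026 V
E = -1.378 + 0.0026 = -1.3754 V

-1.3754 V


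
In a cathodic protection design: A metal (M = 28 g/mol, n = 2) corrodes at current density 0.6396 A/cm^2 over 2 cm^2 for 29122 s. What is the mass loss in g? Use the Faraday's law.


Apply Faraday's law: m = i*A*t*M / (n*F)
Total charge passed Q = i*A*t = 0.6396*2*29122 = 37252.8624 C
m = Q*M/(n*F) = 37252.8624*28/(2*96485) = 5.4054 g

5.4054 g


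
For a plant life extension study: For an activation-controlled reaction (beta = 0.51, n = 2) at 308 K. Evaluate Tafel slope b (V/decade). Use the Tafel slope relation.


Apply the Tafel slope relation: b = 2.303*R*T/(beta*n*F)
Numerator: 2.303 * 8.314 * 308 = 5897.32
Denominator: 0.51 * 2 * 96485 = 98414.7
b = 5897.32 / 98414.7 = 0.06 V/decade

0.06 V/decade


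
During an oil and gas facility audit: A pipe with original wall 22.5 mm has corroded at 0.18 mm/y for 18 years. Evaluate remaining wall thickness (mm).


Remaining wall = original − CR × time
t = 22.5 − 0.18*18 = 22.5 − 3.24 = 19.26 mm

19.26 mm


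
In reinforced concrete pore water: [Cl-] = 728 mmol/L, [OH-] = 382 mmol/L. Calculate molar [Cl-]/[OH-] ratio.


Threshold parameter = [Cl-] / [OH-] (molar basis; both in mmol/L, so units cancel)
Ratio = 728 / 382 = 1.91

1.91


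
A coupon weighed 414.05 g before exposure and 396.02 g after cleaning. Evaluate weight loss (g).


Weight loss = initial − final
WL = 414.05 − 396.02 = 18.03 g

18.03 g


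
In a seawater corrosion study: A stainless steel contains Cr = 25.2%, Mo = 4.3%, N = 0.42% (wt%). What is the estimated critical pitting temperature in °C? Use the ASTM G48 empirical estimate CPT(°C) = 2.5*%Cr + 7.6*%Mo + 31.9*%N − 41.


Apply the ASTM G48 empirical CPT estimate: CPT(°C) = 2.5*%Cr + 7.6*%Mo + 31.9*%N − 41
2.5*25.2 = 63; 7.6*4.3 = 32.68; 31.9*0.42 = 13.398
CPT = 63 + 32.68 + 13.398 − 41 = 68.078 °C
Rounded to 0.1 °C: CPT ≈ 68.1 °C

68.1 °C


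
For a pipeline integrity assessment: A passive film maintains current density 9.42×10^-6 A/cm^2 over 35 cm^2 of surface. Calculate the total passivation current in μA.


I = i_pass * A, then convert A → μA (×10^6)
I = 9.42×10^-6 * 35 * 10^6 = 329.7 μA

329.7 μA


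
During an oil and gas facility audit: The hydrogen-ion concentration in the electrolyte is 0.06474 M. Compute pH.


pH = −log10[H+]
pH = −log10(0.06474) = 1.19

1.19


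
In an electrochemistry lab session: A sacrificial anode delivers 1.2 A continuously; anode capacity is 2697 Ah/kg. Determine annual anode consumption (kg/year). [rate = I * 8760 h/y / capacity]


Annual consumption = current * hours per year / capacity
Rate = 1.2 * 8760 / 2697 = 3.9 kg/year

3.9 kg/year


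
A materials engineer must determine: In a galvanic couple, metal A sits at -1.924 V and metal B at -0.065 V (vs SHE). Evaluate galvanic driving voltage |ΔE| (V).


Driving voltage is the absolute potential difference.
|ΔE| = |-1.924 − (-0.065)| = 1.859 V

1.859 V


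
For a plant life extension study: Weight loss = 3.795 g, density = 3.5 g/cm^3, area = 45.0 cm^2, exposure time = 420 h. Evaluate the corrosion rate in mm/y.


Apply the mm/y weight-loss relation: CR = 87600 * W / (D * A * T)
Numerator: 87600 * 3.795 = 332442.0
Denominator: 3.5 * 45.0 * 420 = 66150.0
CR = 332442.0 / 66150.0 = 5.025578 mm/y

5.025578 mm/y


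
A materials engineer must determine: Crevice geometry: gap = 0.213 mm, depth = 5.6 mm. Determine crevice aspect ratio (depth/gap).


Aspect ratio = depth / gap
Ratio = 5.6 / 0.213 = 26.3

26.3


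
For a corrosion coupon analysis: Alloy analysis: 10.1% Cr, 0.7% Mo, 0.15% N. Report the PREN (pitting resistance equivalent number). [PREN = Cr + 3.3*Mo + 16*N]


Apply the PREN formula: PREN = Cr + 3.3*Mo + 16*N
PREN = 10.1 + 3.3*0.7 + 16*0.15
PREN = 10.1 + 2.31 + 2.4 = 14.81

14.81


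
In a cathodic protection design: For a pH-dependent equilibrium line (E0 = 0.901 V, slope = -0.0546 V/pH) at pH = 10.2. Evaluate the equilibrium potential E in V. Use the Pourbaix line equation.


Apply the Pourbaix line equation: E = E0 + slope*pH
E = 0.901 + (-0.0546)*10.2 = 0.901 + (-0.55692) = 0.34408 V
Rounded to 4 decimal places: E = 0.3441 V

0.3441 V


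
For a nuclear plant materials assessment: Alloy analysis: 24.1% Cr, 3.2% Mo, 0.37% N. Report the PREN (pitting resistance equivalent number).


Apply the PREN formula: PREN = Cr + 3.3*Mo + 16*N
PREN = 24.1 + 3.3*3.2 + 16*0.37
PREN = 24.1 + 10.56 + 5.92 = 40.58

40.58


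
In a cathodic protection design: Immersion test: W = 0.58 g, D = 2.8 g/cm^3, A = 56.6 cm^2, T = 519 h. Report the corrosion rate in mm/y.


Apply the mm/y weight-loss relation: CR = 87600 * W / (D * A * T)
Numerator: 87600 * 0.58 = 50808.0
Denominator: 2.8 * 56.6 * 519 = 82251.12
CR = 50808.0 / 82251.12 = 0.61772 mm/y

0.61772 mm/y


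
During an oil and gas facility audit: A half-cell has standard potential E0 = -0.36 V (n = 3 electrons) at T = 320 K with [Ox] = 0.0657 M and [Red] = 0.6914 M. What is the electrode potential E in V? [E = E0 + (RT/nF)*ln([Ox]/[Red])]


Apply the Nernst equation: E = E0 + (RT/nF)*ln([Ox]/[Red])
Step 1: RT/nF = 8.314*320/(3*96485) = 0.00919134 V
Step 2: [Ox]/[Red] = 0.0657/0.6914 = 0.095025
Step 3: ln(0.095025) = -2.353615
Step 4: correction = 0.00919134 * -2.353615 = -0.0216 V
E = -0.36 + -0.0216 = -0.3816 V

-0.3816 V


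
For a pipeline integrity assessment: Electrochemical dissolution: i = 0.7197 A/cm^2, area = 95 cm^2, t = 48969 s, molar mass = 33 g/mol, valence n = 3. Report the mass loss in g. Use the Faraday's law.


Apply Faraday's law: m = i*A*t*M / (n*F)
Total charge passed Q = i*A*t = 0.7197*95*48969 = 3348083.9835 C
m = Q*M/(n*F) = 3348083.9835*33/(3*96485) = 381.70621 g

381.70621 g


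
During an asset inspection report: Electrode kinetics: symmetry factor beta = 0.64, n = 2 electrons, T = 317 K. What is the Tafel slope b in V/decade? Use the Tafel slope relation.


Apply the Tafel slope relation: b = 2.303*R*T/(beta*n*F)
Numerator: 2.303 * 8.314 * 317 = 6069.64
Denominator: 0.64 * 2 * 96485 = 123500.8
b = 6069.64 / 123500.8 = 0.049 V/decade

0.049 V/decade


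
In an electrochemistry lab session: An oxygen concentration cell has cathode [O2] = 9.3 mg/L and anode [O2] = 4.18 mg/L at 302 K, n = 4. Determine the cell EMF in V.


Apply the Nernst concentration-cell relation: E = (RT/nF)*ln(C_cathode/C_anode)
RT/nF = 8.314*302/(4*96485) = 0.00650575 V
ln(9.3/4.18) = 0.7997
E = 0.00650575 * 0.7997 = 0.0052 V

0.0052 V


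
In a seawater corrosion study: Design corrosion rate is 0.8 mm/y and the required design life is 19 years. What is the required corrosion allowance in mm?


Corrosion allowance = CR × design life
CA = 0.8 * 19 = 15.2 mm

15.2 mm


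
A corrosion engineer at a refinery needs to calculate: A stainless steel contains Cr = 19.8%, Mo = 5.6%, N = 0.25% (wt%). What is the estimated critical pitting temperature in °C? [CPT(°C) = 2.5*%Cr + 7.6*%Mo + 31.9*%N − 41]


Apply the ASTM G48 empirical CPT estimate: CPT(°C) = 2.5*%Cr + 7.6*%Mo + 31.9*%N − 41
2.5*19.8 = 49.5; 7.6*5.6 = 42.56; 31.9*0.25 = 7.975
CPT = 49.5 + 42.56 + 7.975 − 41 = 59.035 °C
Rounded to 0.1 °C: CPT ≈ 59.0 °C

59.0 °C


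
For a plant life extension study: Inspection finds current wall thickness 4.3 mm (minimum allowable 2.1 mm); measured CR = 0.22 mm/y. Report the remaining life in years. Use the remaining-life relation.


Apply the remaining-life relation: RL = (t_current − t_min) / CR
RL = (4.3 − 2.1) / 0.22 = 2.2 / 0.22 = 10.0 years

10.0 years


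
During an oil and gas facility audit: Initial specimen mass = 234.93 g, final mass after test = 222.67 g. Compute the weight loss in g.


Weight loss = initial − final
WL = 234.93 − 222.67 = 12.26 g

12.26 g


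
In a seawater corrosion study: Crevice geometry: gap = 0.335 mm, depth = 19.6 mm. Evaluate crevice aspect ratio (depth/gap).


Aspect ratio = depth / gap
Ratio = 19.6 / 0.335 = 58.5

58.5


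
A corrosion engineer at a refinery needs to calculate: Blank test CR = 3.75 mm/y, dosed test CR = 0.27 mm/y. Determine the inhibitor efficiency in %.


Apply the inhibitor-efficiency definition: IE = (CR_blank − CR_inh)/CR_blank × 100
IE = (3.75 − 0.27) / 3.75 × 100
IE = 3.48 / 3.75 × 100 = 92.8 %

92.8 %


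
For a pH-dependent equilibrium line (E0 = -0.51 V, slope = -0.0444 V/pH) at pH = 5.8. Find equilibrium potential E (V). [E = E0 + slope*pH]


Apply the Pourbaix line equation: E = E0 + slope*pH
E = -0.51 + (-0.0444)*5.8 = -0.51 + (-0.25752) = -0.76752 V
Rounded to 4 decimal places: E = -0.7675 V

-0.7675 V


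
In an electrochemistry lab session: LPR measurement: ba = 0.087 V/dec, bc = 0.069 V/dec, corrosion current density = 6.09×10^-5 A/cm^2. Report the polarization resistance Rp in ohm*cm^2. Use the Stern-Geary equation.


Apply the Stern-Geary equation: Rp = ba*bc / (2.303*icorr*(ba+bc))
ba*bc = 0.087*0.069 = 0.006003
ba+bc = 0.156; 2.303*icorr*(ba+bc) = 2.303*6.09×10^-5*0.156 = 2.1879421×10^-5
Rp = 0.006003 / 2.1879421×10^-5 = 274.37 ohm*cm^2

274.37 ohm*cm^2


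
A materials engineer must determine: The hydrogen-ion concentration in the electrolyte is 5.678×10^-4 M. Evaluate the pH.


pH = −log10[H+]
pH = −log10(5.678×10^-4) = 3.25

3.25


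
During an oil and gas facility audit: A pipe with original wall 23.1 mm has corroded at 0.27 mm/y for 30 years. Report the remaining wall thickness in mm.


Remaining wall = original − CR × time
t = 23.1 − 0.27*30 = 23.1 − 8.1 = 15.0 mm

15.0 mm


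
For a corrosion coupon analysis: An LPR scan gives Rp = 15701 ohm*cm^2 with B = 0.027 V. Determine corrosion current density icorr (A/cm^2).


Apply the Stern-Geary relation: icorr = B / Rp
icorr = 0.027 / 15701 = 1.72×10^-6 A/cm^2

1.72×10^-6 A/cm^2


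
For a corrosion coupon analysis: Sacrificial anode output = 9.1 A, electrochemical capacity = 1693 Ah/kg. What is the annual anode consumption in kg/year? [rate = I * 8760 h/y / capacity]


Annual consumption = current * hours per year / capacity
Rate = 9.1 * 8760 / 1693 = 47.1 kg/year

47.1 kg/year


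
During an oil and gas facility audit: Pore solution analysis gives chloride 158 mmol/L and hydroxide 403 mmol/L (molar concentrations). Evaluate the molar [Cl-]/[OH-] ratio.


Threshold parameter = [Cl-] / [OH-] (molar basis; both in mmol/L, so units cancel)
Ratio = 158 / 403 = 0.39

0.39


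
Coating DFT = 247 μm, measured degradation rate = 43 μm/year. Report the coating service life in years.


Service life = thickness / degradation rate
Life = 247 / 43 = 5.7 years

5.7 years


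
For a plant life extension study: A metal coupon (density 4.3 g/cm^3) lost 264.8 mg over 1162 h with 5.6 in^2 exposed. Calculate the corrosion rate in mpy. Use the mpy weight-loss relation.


Apply the mpy weight-loss relation: CR = 534 * W / (D * A * T)
Numerator: 534 * 264.8 = 141403.2
Denominator: 4.3 * 5.6 * 1162 = 27980.96
CR = 141403.2 / 27980.96 = 5.0536 mpy

5.0536 mpy


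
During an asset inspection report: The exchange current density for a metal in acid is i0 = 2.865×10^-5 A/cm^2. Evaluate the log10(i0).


i0 = 2.865×10^-5 A/cm^2
log10(i0) = -4.543

-4.543


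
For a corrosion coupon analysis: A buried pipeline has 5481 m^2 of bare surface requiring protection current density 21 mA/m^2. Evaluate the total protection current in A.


I = area * current density, then convert mA → A (÷1000)
I = 5481 * 21 / 1000 = 115.1 A

115.1 A


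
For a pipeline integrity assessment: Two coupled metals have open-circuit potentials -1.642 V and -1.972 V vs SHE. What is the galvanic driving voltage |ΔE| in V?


Driving voltage is the absolute potential difference.
|ΔE| = |-1.642 − (-1.972)| = 0.33 V

0.33 V


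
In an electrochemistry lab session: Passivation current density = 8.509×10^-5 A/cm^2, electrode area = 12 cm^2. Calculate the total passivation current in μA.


I = i_pass * A, then convert A → μA (×10^6)
I = 8.509×10^-5 * 12 * 10^6 = 1021.08 μA

1021.08 μA


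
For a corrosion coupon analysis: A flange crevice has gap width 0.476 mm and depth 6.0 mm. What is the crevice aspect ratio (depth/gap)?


Aspect ratio = depth / gap
Ratio = 6.0 / 0.476 = 12.6

12.6


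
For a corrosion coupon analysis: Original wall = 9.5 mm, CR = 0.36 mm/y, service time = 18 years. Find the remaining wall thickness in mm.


Remaining wall = original − CR × time
t = 9.5 − 0.36*18 = 9.5 − 6.48 = 3.02 mm

3.02 mm


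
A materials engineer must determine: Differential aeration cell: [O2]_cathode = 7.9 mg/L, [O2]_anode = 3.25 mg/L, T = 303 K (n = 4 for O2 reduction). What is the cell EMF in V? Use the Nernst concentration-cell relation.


Apply the Nernst concentration-cell relation: E = (RT/nF)*ln(C_cathode/C_anode)
RT/nF = 8.314*303/(4*96485) = 0.00652729 V
ln(7.9/3.25) = 0.88821
E = 0.00652729 * 0.88821 = 0.0058 V

0.0058 V


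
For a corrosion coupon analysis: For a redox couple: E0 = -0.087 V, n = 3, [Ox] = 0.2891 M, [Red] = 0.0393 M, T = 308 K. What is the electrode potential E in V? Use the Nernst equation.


Apply the Nernst equation: E = E0 + (RT/nF)*ln([Ox]/[Red])
Step 1: RT/nF = 8.314*308/(3*96485) = 0.00884667 V
Step 2: [Ox]/[Red] = 0.2891/0.0393 = 7.356234
Step 3: ln(7.356234) = 1.995548
Step 4: correction = 0.00884667 * 1.995548 = 0.0177 V
E = -0.087 + 0.0177 = -0.0693 V

-0.0693 V


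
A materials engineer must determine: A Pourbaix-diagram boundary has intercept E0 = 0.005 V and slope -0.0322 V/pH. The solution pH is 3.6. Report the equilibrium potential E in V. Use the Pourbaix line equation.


Apply the Pourbaix line equation: E = E0 + slope*pH
E = 0.005 + (-0.0322)*3.6 = 0.005 + (-0.11592) = -0.11092 V
Rounded to 4 decimal places: E = -0.1109 V

-0.1109 V


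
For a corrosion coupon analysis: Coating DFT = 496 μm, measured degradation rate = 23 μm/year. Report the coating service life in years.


Service life = thickness / degradation rate
Life = 496 / 23 = 21.6 years

21.6 years


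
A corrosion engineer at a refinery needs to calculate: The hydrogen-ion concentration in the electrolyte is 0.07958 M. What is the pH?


pH = −log10[H+]
pH = −log10(0.07958) = 1.1

1.1


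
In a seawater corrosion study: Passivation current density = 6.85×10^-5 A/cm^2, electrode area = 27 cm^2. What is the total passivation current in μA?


I = i_pass * A, then convert A → μA (×10^6)
I = 6.85×10^-5 * 27 * 10^6 = 1849.5 μA

1849.5 μA


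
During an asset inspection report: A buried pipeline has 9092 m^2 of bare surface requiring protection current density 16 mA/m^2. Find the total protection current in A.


I = area * current density, then convert mA → A (÷1000)
I = 9092 * 16 / 1000 = 145.47 A

145.47 A


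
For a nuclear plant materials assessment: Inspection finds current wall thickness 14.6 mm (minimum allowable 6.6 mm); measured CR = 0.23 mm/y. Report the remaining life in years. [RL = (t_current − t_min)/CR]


Apply the remaining-life relation: RL = (t_current − t_min) / CR
RL = (14.6 − 6.6) / 0.23 = 8.0 / 0.23 = 34.8 years

34.8 years


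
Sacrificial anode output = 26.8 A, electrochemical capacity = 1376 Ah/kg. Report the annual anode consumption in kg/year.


Annual consumption = current * hours per year / capacity
Rate = 26.8 * 8760 / 1376 = 170.6 kg/year

170.6 kg/year


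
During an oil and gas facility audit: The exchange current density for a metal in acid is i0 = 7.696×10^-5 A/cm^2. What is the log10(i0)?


i0 = 7.696×10^-5 A/cm^2
log10(i0) = -4.114

-4.114


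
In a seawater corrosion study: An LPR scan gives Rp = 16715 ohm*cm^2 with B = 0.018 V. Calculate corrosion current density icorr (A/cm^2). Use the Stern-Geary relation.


Apply the Stern-Geary relation: icorr = B / Rp
icorr = 0.018 / 16715 = 1.077×10^-6 A/cm^2

1.077×10^-6 A/cm^2


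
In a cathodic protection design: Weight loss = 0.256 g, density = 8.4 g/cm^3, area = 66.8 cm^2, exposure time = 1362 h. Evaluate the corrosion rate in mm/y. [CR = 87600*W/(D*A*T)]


Apply the mm/y weight-loss relation: CR = 87600 * W / (D * A * T)
Numerator: 87600 * 0.256 = 22425.6
Denominator: 8.4 * 66.8 * 1362 = 764245.44
CR = 22425.6 / 764245.44 = 0.0293 mm/y

0.0293 mm/y


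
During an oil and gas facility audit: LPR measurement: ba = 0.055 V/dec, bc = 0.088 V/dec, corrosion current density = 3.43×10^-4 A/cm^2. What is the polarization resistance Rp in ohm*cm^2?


Apply the Stern-Geary equation: Rp = ba*bc / (2.303*icorr*(ba+bc))
ba*bc = 0.055*0.088 = 0.00484
ba+bc = 0.143; 2.303*icorr*(ba+bc) = 2.303*3.43×10^-4*0.143 = 1.1295985×10^-4
Rp = 0.00484 / 1.1295985×10^-4 = 42.85 ohm*cm^2

42.85 ohm*cm^2


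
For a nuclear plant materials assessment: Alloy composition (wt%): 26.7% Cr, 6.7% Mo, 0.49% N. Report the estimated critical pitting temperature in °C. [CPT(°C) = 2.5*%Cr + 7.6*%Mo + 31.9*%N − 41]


Apply the ASTM G48 empirical CPT estimate: CPT(°C) = 2.5*%Cr + 7.6*%Mo + 31.9*%N − 41
2.5*26.7 = 66.75; 7.6*6.7 = 50.92; 31.9*0.49 = 15.631
CPT = 66.75 + 50.92 + 15.631 − 41 = 92.301 °C
Rounded to 0.1 °C: CPT ≈ 92.3 °C

92.3 °C


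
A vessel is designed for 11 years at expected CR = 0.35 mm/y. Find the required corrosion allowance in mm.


Corrosion allowance = CR × design life
CA = 0.35 * 11 = 3.85 mm

3.85 mm


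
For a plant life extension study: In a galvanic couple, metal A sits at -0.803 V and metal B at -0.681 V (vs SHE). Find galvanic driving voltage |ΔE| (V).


Driving voltage is the absolute potential difference.
|ΔE| = |-0.803 − (-0.681)| = 0.122 V

0.122 V


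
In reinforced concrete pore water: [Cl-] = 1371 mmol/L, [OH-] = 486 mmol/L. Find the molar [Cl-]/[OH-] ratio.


Threshold parameter = [Cl-] / [OH-] (molar basis; both in mmol/L, so units cancel)
Ratio = 1371 / 486 = 2.82

2.82


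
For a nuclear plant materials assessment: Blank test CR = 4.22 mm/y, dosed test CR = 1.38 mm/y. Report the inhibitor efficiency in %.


Apply the inhibitor-efficiency definition: IE = (CR_blank − CR_inh)/CR_blank × 100
IE = (4.22 − 1.38) / 4.22 × 100
IE = 2.84 / 4.22 × 100 = 67.3 %

67.3 %


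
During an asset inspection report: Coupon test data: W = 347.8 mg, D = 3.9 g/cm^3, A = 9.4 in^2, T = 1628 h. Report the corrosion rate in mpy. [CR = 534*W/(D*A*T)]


Apply the mpy weight-loss relation: CR = 534 * W / (D * A * T)
Numerator: 534 * 347.8 = 185725.2
Denominator: 3.9 * 9.4 * 1628 = 59682.48
CR = 185725.2 / 59682.48 = 3.1119 mpy

3.1119 mpy


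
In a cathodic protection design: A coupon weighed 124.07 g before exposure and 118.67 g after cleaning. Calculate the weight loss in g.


Weight loss = initial − final
WL = 124.07 − 118.67 = 5.4 g

5.4 g


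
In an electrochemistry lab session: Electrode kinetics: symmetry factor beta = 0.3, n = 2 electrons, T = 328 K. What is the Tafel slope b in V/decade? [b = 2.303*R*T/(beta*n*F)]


Apply the Tafel slope relation: b = 2.303*R*T/(beta*n*F)
Numerator: 2.303 * 8.314 * 328 = 6280.26
Denominator: 0.3 * 2 * 96485 = 57891.0
b = 6280.26 / 57891.0 = 0.108 V/decade

0.108 V/decade


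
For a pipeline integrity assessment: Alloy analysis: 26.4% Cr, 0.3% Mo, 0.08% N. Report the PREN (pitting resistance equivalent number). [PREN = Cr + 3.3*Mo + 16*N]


Apply the PREN formula: PREN = Cr + 3.3*Mo + 16*N
PREN = 26.4 + 3.3*0.3 + 16*0.08
PREN = 26.4 + 0.99 + 1.28 = 28.67

28.67


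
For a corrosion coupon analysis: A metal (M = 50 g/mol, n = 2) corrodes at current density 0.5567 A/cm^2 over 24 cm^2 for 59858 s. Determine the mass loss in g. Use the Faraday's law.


Apply Faraday's law: m = i*A*t*M / (n*F)
Total charge passed Q = i*A*t = 0.5567*24*59858 = 799750.7664 C
m = Q*M/(n*F) = 799750.7664*50/(2*96485) = 207.22153 g

207.22153 g


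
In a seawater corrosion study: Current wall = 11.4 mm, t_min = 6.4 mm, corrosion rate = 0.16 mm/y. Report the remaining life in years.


Apply the remaining-life relation: RL = (t_current − t_min) / CR
RL = (11.4 − 6.4) / 0.16 = 5.0 / 0.16 = 31.3 years

31.3 years


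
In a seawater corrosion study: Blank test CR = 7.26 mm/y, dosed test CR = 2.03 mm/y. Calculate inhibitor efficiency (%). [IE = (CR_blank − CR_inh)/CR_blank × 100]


Apply the inhibitor-efficiency definition: IE = (CR_blank − CR_inh)/CR_blank × 100
IE = (7.26 − 2.03) / 7.26 × 100
IE = 5.23 / 7.26 × 100 = 72.0 %

72.0 %


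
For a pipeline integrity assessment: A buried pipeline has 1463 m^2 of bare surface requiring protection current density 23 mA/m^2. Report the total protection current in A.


I = area * current density, then convert mA → A (÷1000)
I = 1463 * 23 / 1000 = 33.65 A

33.65 A


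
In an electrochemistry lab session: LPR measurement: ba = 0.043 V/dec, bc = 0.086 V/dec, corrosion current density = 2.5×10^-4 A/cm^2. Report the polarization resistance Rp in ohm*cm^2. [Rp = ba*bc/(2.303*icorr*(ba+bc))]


Apply the Stern-Geary equation: Rp = ba*bc / (2.303*icorr*(ba+bc))
ba*bc = 0.043*0.086 = 0.003698
ba+bc = 0.129; 2.303*icorr*(ba+bc) = 2.303*2.5×10^-4*0.129 = 7.427175×10^-5
Rp = 0.003698 / 7.427175×10^-5 = 49.8 ohm*cm^2

49.8 ohm*cm^2


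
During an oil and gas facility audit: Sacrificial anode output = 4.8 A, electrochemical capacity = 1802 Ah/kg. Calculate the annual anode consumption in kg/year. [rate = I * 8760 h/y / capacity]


Annual consumption = current * hours per year / capacity
Rate = 4.8 * 8760 / 1802 = 23.3 kg/year

23.3 kg/year


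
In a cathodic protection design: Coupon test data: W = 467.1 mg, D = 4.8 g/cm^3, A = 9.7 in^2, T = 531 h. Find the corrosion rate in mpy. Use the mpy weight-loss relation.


Apply the mpy weight-loss relation: CR = 534 * W / (D * A * T)
Numerator: 534 * 467.1 = 249431.4
Denominator: 4.8 * 9.7 * 531 = 24723.36
CR = 249431.4 / 24723.36 = 10.0889 mpy

10.0889 mpy


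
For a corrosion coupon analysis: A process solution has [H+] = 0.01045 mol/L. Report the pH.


pH = −log10[H+]
pH = −log10(0.01045) = 1.98

1.98


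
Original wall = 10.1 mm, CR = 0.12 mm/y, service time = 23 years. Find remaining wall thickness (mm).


Remaining wall = original − CR × time
t = 10.1 − 0.12*23 = 10.1 − 2.76 = 7.34 mm

7.34 mm


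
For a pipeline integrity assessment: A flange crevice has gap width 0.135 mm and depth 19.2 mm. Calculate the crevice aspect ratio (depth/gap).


Aspect ratio = depth / gap
Ratio = 19.2 / 0.135 = 142.2

142.2


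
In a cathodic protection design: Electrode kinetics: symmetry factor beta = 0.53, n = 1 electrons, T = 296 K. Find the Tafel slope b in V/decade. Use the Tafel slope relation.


Apply the Tafel slope relation: b = 2.303*R*T/(beta*n*F)
Numerator: 2.303 * 8.314 * 296 = 5667.55
Denominator: 0.53 * 1 * 96485 = 51137.05
b = 5667.55 / 51137.05 = 0.111 V/decade

0.111 V/decade


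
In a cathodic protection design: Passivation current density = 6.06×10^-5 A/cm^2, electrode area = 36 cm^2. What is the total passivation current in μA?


I = i_pass * A, then convert A → μA (×10^6)
I = 6.06×10^-5 * 36 * 10^6 = 2181.6 μA

2181.6 μA


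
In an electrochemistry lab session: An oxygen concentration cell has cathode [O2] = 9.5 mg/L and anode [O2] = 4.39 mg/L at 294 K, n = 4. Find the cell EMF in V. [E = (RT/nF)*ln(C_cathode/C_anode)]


Apply the Nernst concentration-cell relation: E = (RT/nF)*ln(C_cathode/C_anode)
RT/nF = 8.314*294/(4*96485) = 0.00633341 V
ln(9.5/4.39) = 0.77196
E = 0.00633341 * 0.77196 = 0.00489 V

0.00489 V


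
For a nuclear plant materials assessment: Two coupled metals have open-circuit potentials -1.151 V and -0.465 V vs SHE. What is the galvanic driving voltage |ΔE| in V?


Driving voltage is the absolute potential difference.
|ΔE| = |-1.151 − (-0.465)| = 0.686 V

0.686 V


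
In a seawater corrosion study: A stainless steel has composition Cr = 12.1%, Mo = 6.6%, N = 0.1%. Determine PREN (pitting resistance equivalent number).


Apply the PREN formula: PREN = Cr + 3.3*Mo + 16*N
PREN = 12.1 + 3.3*6.6 + 16*0.1
PREN = 12.1 + 21.78 + 1.6 = 35.48

35.48


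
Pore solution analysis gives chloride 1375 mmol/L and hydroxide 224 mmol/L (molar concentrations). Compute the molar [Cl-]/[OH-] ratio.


Threshold parameter = [Cl-] / [OH-] (molar basis; both in mmol/L, so units cancel)
Ratio = 1375 / 224 = 6.14

6.14


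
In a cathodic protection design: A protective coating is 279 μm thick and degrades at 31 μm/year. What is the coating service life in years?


Service life = thickness / degradation rate
Life = 279 / 31 = 9.0 years

9.0 years


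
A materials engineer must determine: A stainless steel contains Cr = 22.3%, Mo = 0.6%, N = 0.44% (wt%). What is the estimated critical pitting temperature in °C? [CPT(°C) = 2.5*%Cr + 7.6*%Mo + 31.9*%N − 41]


Apply the ASTM G48 empirical CPT estimate: CPT(°C) = 2.5*%Cr + 7.6*%Mo + 31.9*%N − 41
2.5*22.3 = 55.75; 7.6*0.6 = 4.56; 31.9*0.44 = 14.036
CPT = 55.75 + 4.56 + 14.036 − 41 = 33.346 °C
Rounded to 0.1 °C: CPT ≈ 33.3 °C

33.3 °C


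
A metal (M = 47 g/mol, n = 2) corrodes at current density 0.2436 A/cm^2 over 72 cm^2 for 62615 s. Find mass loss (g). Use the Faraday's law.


Apply Faraday's law: m = i*A*t*M / (n*F)
Total charge passed Q = i*A*t = 0.2436*72*62615 = 1098217.008 C
m = Q*M/(n*F) = 1098217.008*47/(2*96485) = 267.48303 g

267.48303 g


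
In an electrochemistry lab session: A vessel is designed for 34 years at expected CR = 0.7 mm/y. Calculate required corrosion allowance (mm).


Corrosion allowance = CR × design life
CA = 0.7 * 34 = 23.8 mm

23.8 mm


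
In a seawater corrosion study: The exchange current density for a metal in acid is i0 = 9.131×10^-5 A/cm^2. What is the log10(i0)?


i0 = 9.131×10^-5 A/cm^2
log10(i0) = -4.039

-4.039


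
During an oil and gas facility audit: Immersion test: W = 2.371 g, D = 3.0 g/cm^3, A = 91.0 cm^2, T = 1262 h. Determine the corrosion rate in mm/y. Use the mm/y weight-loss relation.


Apply the mm/y weight-loss relation: CR = 87600 * W / (D * A * T)
Numerator: 87600 * 2.371 = 207699.6
Denominator: 3.0 * 91.0 * 1262 = 344526.0
CR = 207699.6 / 344526.0 = 0.60286 mm/y

0.60286 mm/y


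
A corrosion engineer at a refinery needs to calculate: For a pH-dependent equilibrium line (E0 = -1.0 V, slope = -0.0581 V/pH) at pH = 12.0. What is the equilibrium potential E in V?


Apply the Pourbaix line equation: E = E0 + slope*pH
E = -1.0 + (-0.0581)*12.0 = -1.0 + (-0.6972) = -1.6972 V
Rounded to 4 decimal places: E = -1.6972 V

-1.6972 V


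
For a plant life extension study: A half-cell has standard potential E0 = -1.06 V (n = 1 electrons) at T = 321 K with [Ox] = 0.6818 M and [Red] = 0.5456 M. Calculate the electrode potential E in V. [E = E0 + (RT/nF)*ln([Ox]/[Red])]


Apply the Nernst equation: E = E0 + (RT/nF)*ln([Ox]/[Red])
Step 1: RT/nF = 8.314*321/(1*96485) = 0.0276602 V
Step 2: [Ox]/[Red] = 0.6818/0.5456 = 1.249633
Step 3: ln(1.249633) = 0.22285
Step 4: correction = 0.0276602 * 0.22285 = 0.0062 V
E = -1.06 + 0.0062 = -1.0538 V

-1.0538 V


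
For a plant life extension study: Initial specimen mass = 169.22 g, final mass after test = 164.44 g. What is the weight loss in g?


Weight loss = initial − final
WL = 169.22 − 164.44 = 4.78 g

4.78 g


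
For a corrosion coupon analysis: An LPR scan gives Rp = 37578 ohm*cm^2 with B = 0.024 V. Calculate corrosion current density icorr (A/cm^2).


Apply the Stern-Geary relation: icorr = B / Rp
icorr = 0.024 / 37578 = 6.387×10^-7 A/cm^2

6.387×10^-7 A/cm^2


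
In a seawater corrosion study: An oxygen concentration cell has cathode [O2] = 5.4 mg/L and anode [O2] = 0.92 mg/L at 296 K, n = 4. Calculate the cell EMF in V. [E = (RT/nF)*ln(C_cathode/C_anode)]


Apply the Nernst concentration-cell relation: E = (RT/nF)*ln(C_cathode/C_anode)
RT/nF = 8.314*296/(4*96485) = 0.00637649 V
ln(5.4/0.92) = 1.76978
E = 0.00637649 * 1.76978 = 0.01128 V

0.01128 V


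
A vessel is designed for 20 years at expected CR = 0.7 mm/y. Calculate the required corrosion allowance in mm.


Corrosion allowance = CR × design life
CA = 0.7 * 20 = 14.0 mm

14.0 mm


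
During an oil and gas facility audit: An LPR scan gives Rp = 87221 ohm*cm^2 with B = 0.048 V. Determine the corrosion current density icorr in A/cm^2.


Apply the Stern-Geary relation: icorr = B / Rp
icorr = 0.048 / 87221 = 5.503×10^-7 A/cm^2

5.503×10^-7 A/cm^2


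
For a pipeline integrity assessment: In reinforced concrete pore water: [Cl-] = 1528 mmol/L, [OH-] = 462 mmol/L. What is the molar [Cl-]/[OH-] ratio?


Threshold parameter = [Cl-] / [OH-] (molar basis; both in mmol/L, so units cancel)
Ratio = 1528 / 462 = 3.31

3.31


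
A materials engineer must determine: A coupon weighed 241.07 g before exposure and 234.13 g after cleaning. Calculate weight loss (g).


Weight loss = initial − final
WL = 241.07 − 234.13 = 6.94 g

6.94 g


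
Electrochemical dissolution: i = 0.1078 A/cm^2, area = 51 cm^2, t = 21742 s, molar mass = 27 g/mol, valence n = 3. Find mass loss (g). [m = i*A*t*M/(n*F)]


Apply Faraday's law: m = i*A*t*M / (n*F)
Total charge passed Q = i*A*t = 0.1078*51*21742 = 119533.1676 C
m = Q*M/(n*F) = 119533.1676*27/(3*96485) = 11.1499 g

11.1499 g


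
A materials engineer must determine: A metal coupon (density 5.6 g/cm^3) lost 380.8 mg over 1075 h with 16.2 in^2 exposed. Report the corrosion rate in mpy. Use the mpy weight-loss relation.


Apply the mpy weight-loss relation: CR = 534 * W / (D * A * T)
Numerator: 534 * 380.8 = 203347.2
Denominator: 5.6 * 16.2 * 1075 = 97524.0
CR = 203347.2 / 97524.0 = 2.0851 mpy

2.0851 mpy


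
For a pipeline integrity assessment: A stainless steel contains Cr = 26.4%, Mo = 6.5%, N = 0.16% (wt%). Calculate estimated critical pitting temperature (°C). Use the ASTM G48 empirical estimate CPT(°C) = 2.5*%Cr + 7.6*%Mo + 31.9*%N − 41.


Apply the ASTM G48 empirical CPT estimate: CPT(°C) = 2.5*%Cr + 7.6*%Mo + 31.9*%N − 41
2.5*26.4 = 66; 7.6*6.5 = 49.4; 31.9*0.16 = 5.104
CPT = 66 + 49.4 + 5.104 − 41 = 79.504 °C
Rounded to 0.1 °C: CPT ≈ 79.5 °C

79.5 °C


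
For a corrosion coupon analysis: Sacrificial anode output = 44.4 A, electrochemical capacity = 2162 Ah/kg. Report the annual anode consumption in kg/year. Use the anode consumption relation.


Annual consumption = current * hours per year / capacity
Rate = 44.4 * 8760 / 2162 = 179.9 kg/year

179.9 kg/year


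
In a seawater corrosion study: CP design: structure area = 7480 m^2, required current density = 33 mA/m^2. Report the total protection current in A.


I = area * current density, then convert mA → A (÷1000)
I = 7480 * 33 / 1000 = 246.84 A

246.84 A


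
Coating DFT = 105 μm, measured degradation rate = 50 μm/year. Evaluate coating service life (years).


Service life = thickness / degradation rate
Life = 105 / 50 = 2.1 years

2.1 years


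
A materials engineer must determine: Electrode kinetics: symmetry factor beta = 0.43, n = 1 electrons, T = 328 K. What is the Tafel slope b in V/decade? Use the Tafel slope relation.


Apply the Tafel slope relation: b = 2.303*R*T/(beta*n*F)
Numerator: 2.303 * 8.314 * 328 = 6280.26
Denominator: 0.43 * 1 * 96485 = 41488.55
b = 6280.26 / 41488.55 = 0.1514 V/decade

0.1514 V/decade


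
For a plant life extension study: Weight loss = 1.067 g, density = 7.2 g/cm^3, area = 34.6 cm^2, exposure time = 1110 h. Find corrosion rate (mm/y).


Apply the mm/y weight-loss relation: CR = 87600 * W / (D * A * T)
Numerator: 87600 * 1.067 = 93469.2
Denominator: 7.2 * 34.6 * 1110 = 276523.2
CR = 93469.2 / 276523.2 = 0.33802 mm/y

0.33802 mm/y


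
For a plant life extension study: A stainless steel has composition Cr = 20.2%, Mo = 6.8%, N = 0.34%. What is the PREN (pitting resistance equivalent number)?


Apply the PREN formula: PREN = Cr + 3.3*Mo + 16*N
PREN = 20.2 + 3.3*6.8 + 16*0.34
PREN = 20.2 + 22.44 + 5.44 = 48.08

48.08


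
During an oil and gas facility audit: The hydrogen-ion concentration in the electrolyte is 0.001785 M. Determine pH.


pH = −log10[H+]
pH = −log10(0.001785) = 2.75

2.75


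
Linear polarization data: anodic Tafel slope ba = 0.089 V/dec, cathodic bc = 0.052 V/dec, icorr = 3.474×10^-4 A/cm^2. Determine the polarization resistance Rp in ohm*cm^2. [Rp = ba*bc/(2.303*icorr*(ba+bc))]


Apply the Stern-Geary equation: Rp = ba*bc / (2.303*icorr*(ba+bc))
ba*bc = 0.089*0.052 = 0.004628
ba+bc = 0.141; 2.303*icorr*(ba+bc) = 2.303*3.474×10^-4*0.141 = 1.1280877×10^-4
Rp = 0.004628 / 1.1280877×10^-4 = 41.0 ohm*cm^2

41.0 ohm*cm^2


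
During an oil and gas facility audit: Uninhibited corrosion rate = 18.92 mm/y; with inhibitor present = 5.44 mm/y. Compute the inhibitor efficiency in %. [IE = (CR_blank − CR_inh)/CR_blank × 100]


Apply the inhibitor-efficiency definition: IE = (CR_blank − CR_inh)/CR_blank × 100
IE = (18.92 − 5.44) / 18.92 × 100
IE = 13.48 / 18.92 × 100 = 71.2 %

71.2 %


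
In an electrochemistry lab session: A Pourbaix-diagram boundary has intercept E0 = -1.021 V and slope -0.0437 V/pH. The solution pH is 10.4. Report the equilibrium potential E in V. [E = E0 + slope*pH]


Apply the Pourbaix line equation: E = E0 + slope*pH
E = -1.021 + (-0.0437)*10.4 = -1.021 + (-0.45448) = -1.47548 V
Rounded to 3 decimal places: E = -1.475 V

-1.475 V


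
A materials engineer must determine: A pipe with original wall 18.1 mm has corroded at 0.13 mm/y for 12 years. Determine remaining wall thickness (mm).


Remaining wall = original − CR × time
t = 18.1 − 0.13*12 = 18.1 − 1.56 = 16.54 mm

16.54 mm


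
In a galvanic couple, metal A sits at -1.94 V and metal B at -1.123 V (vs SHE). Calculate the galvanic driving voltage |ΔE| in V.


Driving voltage is the absolute potential difference.
|ΔE| = |-1.94 − (-1.123)| = 0.817 V

0.817 V


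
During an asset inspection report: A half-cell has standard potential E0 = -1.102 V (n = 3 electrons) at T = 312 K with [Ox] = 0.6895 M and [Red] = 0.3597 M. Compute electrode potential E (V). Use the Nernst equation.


Apply the Nernst equation: E = E0 + (RT/nF)*ln([Ox]/[Red])
Step 1: RT/nF = 8.314*312/(3*96485) = 0.00896156 V
Step 2: [Ox]/[Red] = 0.6895/0.3597 = 1.916875
Step 3: ln(1.916875) = 0.650696
Step 4: correction = 0.00896156 * 0.650696 = 0.0058 V
E = -1.102 + 0.0058 = -1.0962 V

-1.0962 V


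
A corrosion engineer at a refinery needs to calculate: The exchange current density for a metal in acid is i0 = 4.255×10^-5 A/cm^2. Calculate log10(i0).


i0 = 4.255×10^-5 A/cm^2
log10(i0) = -4.371

-4.371


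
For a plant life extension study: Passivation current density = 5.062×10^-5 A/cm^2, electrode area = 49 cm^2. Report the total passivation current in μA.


I = i_pass * A, then convert A → μA (×10^6)
I = 5.062×10^-5 * 49 * 10^6 = 2480.38 μA

2480.38 μA


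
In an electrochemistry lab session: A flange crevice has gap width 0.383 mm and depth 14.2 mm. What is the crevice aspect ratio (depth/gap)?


Aspect ratio = depth / gap
Ratio = 14.2 / 0.383 = 37.1

37.1


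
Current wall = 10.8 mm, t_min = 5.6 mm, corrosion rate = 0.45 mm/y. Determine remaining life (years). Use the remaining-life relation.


Apply the remaining-life relation: RL = (t_current − t_min) / CR
RL = (10.8 − 5.6) / 0.45 = 5.2 / 0.45 = 11.6 years

11.6 years


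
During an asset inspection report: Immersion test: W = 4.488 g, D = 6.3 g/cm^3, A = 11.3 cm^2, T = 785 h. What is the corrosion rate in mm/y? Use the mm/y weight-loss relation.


Apply the mm/y weight-loss relation: CR = 87600 * W / (D * A * T)
Numerator: 87600 * 4.488 = 393148.8
Denominator: 6.3 * 11.3 * 785 = 55884.15
CR = 393148.8 / 55884.15 = 7.0351 mm/y

7.0351 mm/y


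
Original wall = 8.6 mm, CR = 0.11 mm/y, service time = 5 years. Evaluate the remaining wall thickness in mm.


Remaining wall = original − CR × time
t = 8.6 − 0.11*5 = 8.6 − 0.55 = 8.05 mm

8.05 mm
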